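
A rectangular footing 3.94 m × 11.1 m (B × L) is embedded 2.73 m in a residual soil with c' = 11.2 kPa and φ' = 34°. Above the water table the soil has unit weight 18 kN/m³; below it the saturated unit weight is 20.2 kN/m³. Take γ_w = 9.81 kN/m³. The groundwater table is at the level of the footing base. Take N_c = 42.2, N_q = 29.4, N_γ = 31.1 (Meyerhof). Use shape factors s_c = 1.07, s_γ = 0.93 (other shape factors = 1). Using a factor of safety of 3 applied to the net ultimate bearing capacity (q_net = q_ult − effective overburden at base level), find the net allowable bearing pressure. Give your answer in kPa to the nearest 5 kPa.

q_all(net) ≈ 830 kPa

Overburden at base level: q = 18 × 2.73 = 49.14 kPa.
Below the base the soil is submerged, so the ½γBN_γ term uses γ' = 20.2 − 9.81 = 10.39 kN/m³.
Cohesion term c·N_c·s_c = 11.2 × 42.2 × 1.07 = 505.72 kPa; surcharge term q·N_q = 49.14 × 29.4 = 1444.7 kPa; self-weight term 0.5·γ·B·N_γ·s_γ = 0.5 × 10.39 × 3.94 × 31.1 × 0.93 = 592 kPa.
q_ult = 505.72 + 1444.7 + 592 = 2542.4 kPa.
Net ultimate: q_net = 2542.4 − 49.14 = 2493.3 kPa.
q_all(net) = 2493.3 / 3 = 831.1 kPa.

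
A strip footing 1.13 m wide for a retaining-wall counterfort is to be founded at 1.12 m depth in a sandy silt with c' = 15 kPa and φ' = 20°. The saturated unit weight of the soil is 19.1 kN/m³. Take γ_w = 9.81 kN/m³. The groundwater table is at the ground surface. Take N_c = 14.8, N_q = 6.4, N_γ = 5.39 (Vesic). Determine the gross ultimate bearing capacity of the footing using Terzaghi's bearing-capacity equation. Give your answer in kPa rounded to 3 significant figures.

q_ult ≈ 317 kPa

γ' = 19.1 − 9.81 = 9.29 kN/m³ (submerged throughout). q = 9.29 × 1.12 = 10.405 kPa; the same γ' applies in the ½γBN_γ term.
c·N_c = 15 × 14.8 = 222 kPa
q·N_q = 10.405 × 6.4 = 66.591 kPa
0.5·γ·B·N_γ = 0.5 × 9.29 × 1.13 × 5.39 = 28.291 kPa
q_ult = 222 + 66.591 + 28.291 = 316.88 kPa.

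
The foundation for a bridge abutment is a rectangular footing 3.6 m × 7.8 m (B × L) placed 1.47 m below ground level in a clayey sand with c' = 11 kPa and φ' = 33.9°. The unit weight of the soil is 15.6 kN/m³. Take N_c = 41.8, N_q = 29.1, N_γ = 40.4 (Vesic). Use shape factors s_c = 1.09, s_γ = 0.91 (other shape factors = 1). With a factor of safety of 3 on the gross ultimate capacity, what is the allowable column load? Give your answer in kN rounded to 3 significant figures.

P_all ≈ 20600 kN

Effective surcharge at the founding depth q = γ·D_f = 15.6 × 1.47 = 22.932 kPa.
q_ult = c·N_c·s_c + q·N_q + 0.5·γ·B·N_γ·s_γ
     = 11 × 41.8 × 1.09 + 22.932 × 29.1 + 0.5 × 15.6 × 3.6 × 40.4 × 0.91
     = 501.18 + 667.32 + 1032.3 = 2200.8 kPa.
Gross allowable pressure q_all = 2200.8 / 3 = 733.61 kPa.
Footing area = 28.08 m², so allowable column load = 733.61 × 28.08 = 20600 kN.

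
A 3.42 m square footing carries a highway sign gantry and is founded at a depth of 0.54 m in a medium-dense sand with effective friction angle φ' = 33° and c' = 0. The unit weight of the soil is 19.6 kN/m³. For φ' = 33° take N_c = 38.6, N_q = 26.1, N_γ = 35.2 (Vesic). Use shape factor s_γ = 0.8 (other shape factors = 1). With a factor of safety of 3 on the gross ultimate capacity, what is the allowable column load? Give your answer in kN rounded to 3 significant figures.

P_all ≈ 4760 kN

q = γ·D_f = 19.6 × 0.54 = 10.584 kPa.
q·N_q = 10.584 × 26.1 = 276.24 kPa
0.5·γ·B·N_γ·s_γ = 0.5 × 19.6 × 3.42 × 35.2 × 0.8 = 943.81 kPa
q_ult = 276.24 + 943.81 = 1220.1 kPa.
Gross allowable pressure q_all = 1220.1 / 3 = 406.68 kPa.
Footing area = 11.6964 m², so allowable column load = 406.68 × 11.6964 = 4756.7 kN.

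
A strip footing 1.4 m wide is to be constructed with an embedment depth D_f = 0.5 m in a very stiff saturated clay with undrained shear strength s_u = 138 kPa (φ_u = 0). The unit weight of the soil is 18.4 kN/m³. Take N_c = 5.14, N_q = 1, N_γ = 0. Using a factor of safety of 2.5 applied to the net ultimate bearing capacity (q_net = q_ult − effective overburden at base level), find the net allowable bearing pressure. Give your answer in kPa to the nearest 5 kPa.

Effective surcharge at the founding depth q = γ·D_f = 18.4 × 0.5 = 9.2 kPa.
q_ult = c·N_c + q·N_q
     = 138 × 5.14 + 9.2 × 1
     = 709.32 + 9.2 = 718.52 kPa.
Net ultimate: q_net = 718.52 − 9.2 = 709.32 kPa.
q_all(net) = 709.32 / 2.5 = 283.73 kPa.

q_all(net) ≈ 285 kPa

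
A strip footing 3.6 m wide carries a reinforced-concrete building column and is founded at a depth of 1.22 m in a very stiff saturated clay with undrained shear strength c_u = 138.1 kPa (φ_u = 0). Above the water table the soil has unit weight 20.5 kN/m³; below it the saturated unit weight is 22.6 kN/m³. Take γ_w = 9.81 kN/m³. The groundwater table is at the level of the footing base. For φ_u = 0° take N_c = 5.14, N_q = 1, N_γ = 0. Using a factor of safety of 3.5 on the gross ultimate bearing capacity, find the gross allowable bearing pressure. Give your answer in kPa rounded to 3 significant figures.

Effective surcharge at the founding depth q = γ·D_f = 20.5 × 1.22 = 25.01 kPa.
q_ult = c·N_c + q·N_q
     = 138.1 × 5.14 + 25.01 × 1
     = 709.83 + 25.01 = 734.84 kPa.
q_all = 734.84 / 3.5 = 209.96 kPa.

q_all ≈ 210 kPa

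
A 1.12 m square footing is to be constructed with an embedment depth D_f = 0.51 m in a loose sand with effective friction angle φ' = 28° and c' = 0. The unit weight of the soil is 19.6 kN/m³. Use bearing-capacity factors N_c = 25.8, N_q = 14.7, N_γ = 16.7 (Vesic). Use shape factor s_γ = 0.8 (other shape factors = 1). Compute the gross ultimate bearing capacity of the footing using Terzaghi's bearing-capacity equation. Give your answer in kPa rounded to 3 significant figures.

q_ult ≈ 294 kPa

Effective surcharge at the founding depth q = γ·D_f = 19.6 × 0.51 = 9.996 kPa.
q_ult = q·N_q + 0.5·γ·B·N_γ·s_γ
     = 9.996 × 14.7 + 0.5 × 19.6 × 1.12 × 16.7 × 0.8
     = 146.94 + 146.64 = 293.58 kPa.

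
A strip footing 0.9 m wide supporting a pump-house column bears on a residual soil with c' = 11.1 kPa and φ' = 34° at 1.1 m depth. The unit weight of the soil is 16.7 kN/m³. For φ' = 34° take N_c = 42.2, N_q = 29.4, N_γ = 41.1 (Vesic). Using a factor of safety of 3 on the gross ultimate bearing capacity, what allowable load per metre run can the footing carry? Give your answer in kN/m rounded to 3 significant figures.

Overburden at base level: q = 16.7 × 1.1 = 18.37 kPa.
Cohesion term c·N_c = 11.1 × 42.2 = 468.42 kPa; surcharge term q·N_q = 18.37 × 29.4 = 540.08 kPa; self-weight term 0.5·γ·B·N_γ = 0.5 × 16.7 × 0.9 × 41.1 = 308.87 kPa.
q_ult = 468.42 + 540.08 + 308.87 = 1317.4 kPa.
Gross allowable pressure q_all = 1317.4 / 3 = 439.12 kPa.
Allowable wall load = q_all × B = 439.12 × 0.9 = 395.21 kN per metre run.

≈ 395 kN/m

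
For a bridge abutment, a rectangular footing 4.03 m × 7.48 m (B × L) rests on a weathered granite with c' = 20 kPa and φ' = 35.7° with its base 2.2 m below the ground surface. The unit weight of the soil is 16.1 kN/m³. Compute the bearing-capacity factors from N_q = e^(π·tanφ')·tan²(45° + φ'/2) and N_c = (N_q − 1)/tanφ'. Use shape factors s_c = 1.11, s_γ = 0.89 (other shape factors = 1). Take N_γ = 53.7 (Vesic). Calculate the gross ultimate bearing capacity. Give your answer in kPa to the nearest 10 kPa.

tan35.7° = 0.7186, so N_q = e^(π×0.7186)·tan²(62.85°) = 9.559 × 3.802 = 36.35.
N_c = (36.35 − 1)/tan35.7° = 49.19.
Overburden at base level: q = 16.1 × 2.2 = 35.42 kPa.
Cohesion term c·N_c·s_c = 20 × 49.19 × 1.11 = 1092 kPa; surcharge term q·N_q = 35.42 × 36.346 = 1287.4 kPa; self-weight term 0.5·γ·B·N_γ·s_γ = 0.5 × 16.1 × 4.03 × 53.7 × 0.89 = 1550.5 kPa.
q_ult = 1092 + 1287.4 + 1550.5 = 3929.9 kPa.

q_ult ≈ 3930 kPa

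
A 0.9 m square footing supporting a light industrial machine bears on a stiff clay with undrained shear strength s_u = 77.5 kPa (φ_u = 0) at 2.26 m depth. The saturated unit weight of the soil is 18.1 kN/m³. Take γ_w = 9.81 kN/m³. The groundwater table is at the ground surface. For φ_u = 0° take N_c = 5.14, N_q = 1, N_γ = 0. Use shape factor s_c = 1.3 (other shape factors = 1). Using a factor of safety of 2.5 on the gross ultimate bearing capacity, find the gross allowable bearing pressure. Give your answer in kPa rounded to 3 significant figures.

With the water table at the surface the whole profile is submerged: γ' = 18.1 − 9.81 = 8.29 kN/m³, so q = γ'·D_f = 18.735 kPa.
q_ult = c·N_c·s_c + q·N_q
     = 77.5 × 5.14 × 1.3 + 18.735 × 1
     = 517.86 + 18.735 = 536.59 kPa.
q_all = 536.59 / 2.5 = 214.64 kPa.

q_all ≈ 215 kPa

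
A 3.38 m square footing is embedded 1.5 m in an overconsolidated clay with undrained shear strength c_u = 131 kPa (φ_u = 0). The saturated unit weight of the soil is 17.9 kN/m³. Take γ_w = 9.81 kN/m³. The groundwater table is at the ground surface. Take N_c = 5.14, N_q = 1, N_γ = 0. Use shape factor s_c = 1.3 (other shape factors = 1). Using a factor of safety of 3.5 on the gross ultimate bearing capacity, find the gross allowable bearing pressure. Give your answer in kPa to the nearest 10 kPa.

q_all ≈ 250 kPa

With the water table at the surface the whole profile is submerged: γ' = 17.9 − 9.81 = 8.09 kN/m³, so q = γ'·D_f = 12.135 kPa.
q_ult = c·N_c·s_c + q·N_q
     = 131 × 5.14 × 1.3 + 12.135 × 1
     = 875.34 + 12.135 = 887.48 kPa.
q_all = 887.48 / 3.5 = 253.56 kPa.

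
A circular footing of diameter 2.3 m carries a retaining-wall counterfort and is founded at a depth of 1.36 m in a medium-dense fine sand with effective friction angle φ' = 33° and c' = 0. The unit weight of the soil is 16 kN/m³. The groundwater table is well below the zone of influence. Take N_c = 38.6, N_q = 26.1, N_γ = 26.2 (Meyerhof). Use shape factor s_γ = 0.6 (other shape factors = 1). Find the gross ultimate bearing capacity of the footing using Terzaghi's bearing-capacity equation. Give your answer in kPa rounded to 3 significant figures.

q_ult ≈ 857 kPa

q = γ·D_f = 16 × 1.36 = 21.76 kPa.
q·N_q = 21.76 × 26.1 = 567.94 kPa
0.5·γ·B·N_γ·s_γ = 0.5 × 16 × 2.3 × 26.2 × 0.6 = 289.25 kPa
q_ult = 567.94 + 289.25 = 857.18 kPa.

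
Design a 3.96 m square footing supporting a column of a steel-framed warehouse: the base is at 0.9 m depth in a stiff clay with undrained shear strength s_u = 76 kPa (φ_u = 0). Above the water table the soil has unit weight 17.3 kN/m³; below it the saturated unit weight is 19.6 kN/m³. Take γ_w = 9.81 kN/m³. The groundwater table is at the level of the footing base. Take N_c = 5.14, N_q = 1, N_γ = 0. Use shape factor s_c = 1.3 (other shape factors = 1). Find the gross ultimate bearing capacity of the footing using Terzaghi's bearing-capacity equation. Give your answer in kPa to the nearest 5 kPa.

Overburden at base level: q = 17.3 × 0.9 = 15.57 kPa.
Cohesion term c·N_c·s_c = 76 × 5.14 × 1.3 = 507.83 kPa; surcharge term q·N_q = 15.57 × 1 = 15.57 kPa.
q_ult = 507.83 + 15.57 = 523.4 kPa.

q_ult ≈ 525 kPa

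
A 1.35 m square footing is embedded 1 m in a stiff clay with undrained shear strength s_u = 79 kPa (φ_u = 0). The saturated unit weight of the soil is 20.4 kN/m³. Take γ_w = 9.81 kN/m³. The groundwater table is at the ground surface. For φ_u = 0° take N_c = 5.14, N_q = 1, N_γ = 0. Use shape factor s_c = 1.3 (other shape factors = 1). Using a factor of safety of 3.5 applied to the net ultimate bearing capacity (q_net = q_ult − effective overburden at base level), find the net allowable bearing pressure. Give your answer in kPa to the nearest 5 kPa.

q_all(net) ≈ 150 kPa

Water table at ground surface, so effective unit weight γ' = 20.4 − 9.81 = 10.59 kN/m³ is used throughout; overburden q = 10.59 × 1 = 10.59 kPa.
Cohesion term c·N_c·s_c = 79 × 5.14 × 1.3 = 527.88 kPa; surcharge term q·N_q = 10.59 × 1 = 10.59 kPa.
q_ult = 527.88 + 10.59 = 538.47 kPa.
Net ultimate: q_net = 538.47 − 10.59 = 527.88 kPa.
q_all(net) = 527.88 / 3.5 = 150.82 kPa.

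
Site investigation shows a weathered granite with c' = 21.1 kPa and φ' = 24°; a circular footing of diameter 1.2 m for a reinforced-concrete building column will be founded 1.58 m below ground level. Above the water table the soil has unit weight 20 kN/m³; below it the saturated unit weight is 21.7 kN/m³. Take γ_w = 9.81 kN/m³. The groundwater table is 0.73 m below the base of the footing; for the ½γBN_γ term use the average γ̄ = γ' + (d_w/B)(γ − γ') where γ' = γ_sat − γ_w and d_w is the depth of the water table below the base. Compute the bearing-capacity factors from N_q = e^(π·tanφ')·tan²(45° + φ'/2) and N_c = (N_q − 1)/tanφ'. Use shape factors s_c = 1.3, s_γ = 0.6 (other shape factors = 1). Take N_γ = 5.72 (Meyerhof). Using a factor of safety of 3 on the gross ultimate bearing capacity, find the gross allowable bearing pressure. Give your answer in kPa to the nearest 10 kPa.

N_q = e^(π·tan24°)·tan²(57°) = 9.6; N_c = (N_q − 1)/tanφ' = 19.32.
q = γ·D_f = 20 × 1.58 = 31.6 kPa.
γ' = 11.89 kN/m³; averaging over the depth B below the base, γ̄ = γ' + (d_w/B)(γ − γ') = 16.824 kN/m³.
c·N_c·s_c = 21.1 × 19.324 × 1.3 = 530.04 kPa
q·N_q = 31.6 × 9.6034 = 303.47 kPa
0.5·γ·B·N_γ·s_γ = 0.5 × 16.824 × 1.2 × 5.72 × 0.6 = 34.643 kPa
q_ult = 530.04 + 303.47 + 34.643 = 868.16 kPa.
q_all = 868.16 / 3 = 289.39 kPa.

q_all ≈ 290 kPa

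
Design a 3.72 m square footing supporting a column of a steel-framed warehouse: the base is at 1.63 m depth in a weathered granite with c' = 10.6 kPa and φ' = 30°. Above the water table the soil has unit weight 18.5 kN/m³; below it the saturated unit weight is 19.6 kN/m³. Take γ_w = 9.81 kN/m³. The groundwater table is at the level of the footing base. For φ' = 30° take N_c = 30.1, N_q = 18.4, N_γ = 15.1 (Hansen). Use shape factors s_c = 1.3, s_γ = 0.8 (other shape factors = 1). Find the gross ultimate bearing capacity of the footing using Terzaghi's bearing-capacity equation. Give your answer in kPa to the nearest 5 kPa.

Overburden at base level: q = 18.5 × 1.63 = 30.155 kPa.
Below the base the soil is submerged, so the ½γBN_γ term uses γ' = 19.6 − 9.81 = 9.79 kN/m³.
Cohesion term c·N_c·s_c = 10.6 × 30.1 × 1.3 = 414.78 kPa; surcharge term q·N_q = 30.155 × 18.4 = 554.85 kPa; self-weight term 0.5·γ·B·N_γ·s_γ = 0.5 × 9.79 × 3.72 × 15.1 × 0.8 = 219.97 kPa.
q_ult = 414.78 + 554.85 + 219.97 = 1189.6 kPa.

q_ult ≈ 1190 kPa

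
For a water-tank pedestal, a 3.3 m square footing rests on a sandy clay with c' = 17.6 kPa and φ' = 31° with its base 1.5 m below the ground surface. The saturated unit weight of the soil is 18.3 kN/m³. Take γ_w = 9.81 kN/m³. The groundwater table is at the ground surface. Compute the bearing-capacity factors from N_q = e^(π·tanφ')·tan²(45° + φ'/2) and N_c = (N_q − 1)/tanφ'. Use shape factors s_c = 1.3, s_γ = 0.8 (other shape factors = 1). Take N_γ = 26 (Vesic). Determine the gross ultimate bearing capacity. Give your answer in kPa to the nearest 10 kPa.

q_ult ≈ 1300 kPa

tan31° = 0.6009, so N_q = e^(π×0.6009)·tan²(60.5°) = 6.604 × 3.124 = 20.63.
N_c = (20.63 − 1)/tan31° = 32.67.
With the water table at the surface the whole profile is submerged: γ' = 18.3 − 9.81 = 8.49 kN/m³, so q = γ'·D_f = 12.735 kPa; the same γ' applies in the ½γBN_γ term.
q_ult = c·N_c·s_c + q·N_q + 0.5·γ·B·N_γ·s_γ
     = 17.6 × 32.671 × 1.3 + 12.735 × 20.631 + 0.5 × 8.49 × 3.3 × 26 × 0.8
     = 747.52 + 262.73 + 291.38 = 1301.6 kPa.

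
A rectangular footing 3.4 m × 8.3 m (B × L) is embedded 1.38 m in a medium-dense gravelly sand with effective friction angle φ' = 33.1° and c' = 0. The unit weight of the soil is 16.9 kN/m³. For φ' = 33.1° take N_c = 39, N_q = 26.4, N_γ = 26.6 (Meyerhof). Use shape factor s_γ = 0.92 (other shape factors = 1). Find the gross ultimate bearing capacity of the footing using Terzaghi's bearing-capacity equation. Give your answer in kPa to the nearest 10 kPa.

Overburden at base level: q = 16.9 × 1.38 = 23.322 kPa.
Surcharge term q·N_q = 23.322 × 26.4 = 615.7 kPa; self-weight term 0.5·γ·B·N_γ·s_γ = 0.5 × 16.9 × 3.4 × 26.6 × 0.92 = 703.08 kPa.
q_ult = 615.7 + 703.08 = 1318.8 kPa.

q_ult ≈ 1320 kPa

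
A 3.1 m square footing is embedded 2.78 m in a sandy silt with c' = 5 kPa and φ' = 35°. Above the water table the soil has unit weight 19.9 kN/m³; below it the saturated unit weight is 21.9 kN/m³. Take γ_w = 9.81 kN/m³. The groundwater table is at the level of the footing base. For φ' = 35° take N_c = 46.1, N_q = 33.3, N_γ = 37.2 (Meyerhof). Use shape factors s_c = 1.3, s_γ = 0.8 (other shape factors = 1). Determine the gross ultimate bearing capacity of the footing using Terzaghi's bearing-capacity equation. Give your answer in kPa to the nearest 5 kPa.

q_ult ≈ 2700 kPa

q = γ·D_f = 19.9 × 2.78 = 55.322 kPa.
For the ½γBN_γ term take γ' = 21.9 − 9.81 = 12.09 kN/m³ (soil below base is submerged).
c·N_c·s_c = 5 × 46.1 × 1.3 = 299.65 kPa
q·N_q = 55.322 × 33.3 = 1842.2 kPa
0.5·γ·B·N_γ·s_γ = 0.5 × 12.09 × 3.1 × 37.2 × 0.8 = 557.69 kPa
q_ult = 299.65 + 1842.2 + 557.69 = 2699.6 kPa.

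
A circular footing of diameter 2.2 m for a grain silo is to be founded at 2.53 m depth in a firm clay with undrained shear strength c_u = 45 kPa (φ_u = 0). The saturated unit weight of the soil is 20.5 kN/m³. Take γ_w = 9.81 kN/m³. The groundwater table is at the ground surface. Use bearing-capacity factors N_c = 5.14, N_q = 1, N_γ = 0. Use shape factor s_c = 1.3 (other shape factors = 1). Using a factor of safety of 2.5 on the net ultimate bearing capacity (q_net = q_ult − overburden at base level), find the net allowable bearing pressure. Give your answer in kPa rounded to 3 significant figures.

q_all(net) ≈ 120 kPa

With the water table at the surface the whole profile is submerged: γ' = 20.5 − 9.81 = 10.69 kN/m³, so q = γ'·D_f = 27.046 kPa.
q_ult = c·N_c·s_c + q·N_q
     = 45 × 5.14 × 1.3 + 27.046 × 1
     = 300.69 + 27.046 = 327.74 kPa.
q_net = 327.74 − 27.046 = 300.69 kPa.
q_all(net) = 300.69 / 2.5 = 120.28 kPa.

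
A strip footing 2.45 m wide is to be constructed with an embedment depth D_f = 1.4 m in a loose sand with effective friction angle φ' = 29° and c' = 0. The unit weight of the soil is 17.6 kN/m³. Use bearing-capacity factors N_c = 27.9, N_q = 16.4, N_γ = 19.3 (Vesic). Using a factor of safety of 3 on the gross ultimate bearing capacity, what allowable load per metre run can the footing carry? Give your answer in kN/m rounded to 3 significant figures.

q = γ·D_f = 17.6 × 1.4 = 24.64 kPa.
q·N_q = 24.64 × 16.4 = 404.1 kPa
0.5·γ·B·N_γ = 0.5 × 17.6 × 2.45 × 19.3 = 416.11 kPa
q_ult = 404.1 + 416.11 = 820.2 kPa.
Gross allowable pressure q_all = 820.2 / 3 = 273.4 kPa.
Allowable wall load = q_all × B = 273.4 × 2.45 = 669.83 kN per metre run.

≈ 670 kN/m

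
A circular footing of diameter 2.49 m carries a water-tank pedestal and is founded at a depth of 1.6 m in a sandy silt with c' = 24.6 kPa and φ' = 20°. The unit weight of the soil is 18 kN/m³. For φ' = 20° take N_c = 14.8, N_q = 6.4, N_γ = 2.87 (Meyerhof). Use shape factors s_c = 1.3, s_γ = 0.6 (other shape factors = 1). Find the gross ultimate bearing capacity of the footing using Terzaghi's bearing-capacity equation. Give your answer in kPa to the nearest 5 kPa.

q_ult ≈ 695 kPa

Overburden at base level: q = 18 × 1.6 = 28.8 kPa.
Cohesion term c·N_c·s_c = 24.6 × 14.8 × 1.3 = 473.3 kPa; surcharge term q·N_q = 28.8 × 6.4 = 184.32 kPa; self-weight term 0.5·γ·B·N_γ·s_γ = 0.5 × 18 × 2.49 × 2.87 × 0.6 = 38.59 kPa.
q_ult = 473.3 + 184.32 + 38.59 = 696.21 kPa.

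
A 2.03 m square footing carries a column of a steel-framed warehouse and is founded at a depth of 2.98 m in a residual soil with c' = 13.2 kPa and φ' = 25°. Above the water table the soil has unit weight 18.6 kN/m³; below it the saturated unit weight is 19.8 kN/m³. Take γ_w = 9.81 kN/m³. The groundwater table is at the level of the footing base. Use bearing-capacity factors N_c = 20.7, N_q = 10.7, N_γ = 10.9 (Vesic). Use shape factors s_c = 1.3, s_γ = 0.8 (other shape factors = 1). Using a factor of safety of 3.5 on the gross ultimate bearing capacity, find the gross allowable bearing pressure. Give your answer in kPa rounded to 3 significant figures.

q_all ≈ 296 kPa

Overburden at base level: q = 18.6 × 2.98 = 55.428 kPa.
Below the base the soil is submerged, so the ½γBN_γ term uses γ' = 19.8 − 9.81 = 9.99 kN/m³.
Cohesion term c·N_c·s_c = 13.2 × 20.7 × 1.3 = 355.21 kPa; surcharge term q·N_q = 55.428 × 10.7 = 593.08 kPa; self-weight term 0.5·γ·B·N_γ·s_γ = 0.5 × 9.99 × 2.03 × 10.9 × 0.8 = 88.419 kPa.
q_ult = 355.21 + 593.08 + 88.419 = 1036.7 kPa.
q_all = 1036.7 / 3.5 = 296.2 kPa.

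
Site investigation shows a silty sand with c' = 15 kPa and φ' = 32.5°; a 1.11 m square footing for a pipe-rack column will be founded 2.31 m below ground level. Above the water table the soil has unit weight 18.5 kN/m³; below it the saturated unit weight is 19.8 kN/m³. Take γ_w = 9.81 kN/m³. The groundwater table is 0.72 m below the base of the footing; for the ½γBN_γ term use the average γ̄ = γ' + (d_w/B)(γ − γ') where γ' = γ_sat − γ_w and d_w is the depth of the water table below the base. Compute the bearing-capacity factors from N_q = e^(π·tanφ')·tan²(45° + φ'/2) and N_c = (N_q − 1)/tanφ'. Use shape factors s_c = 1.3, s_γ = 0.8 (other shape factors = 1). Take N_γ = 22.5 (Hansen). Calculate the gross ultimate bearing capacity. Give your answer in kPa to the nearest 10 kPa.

tan32.5° = 0.6371, so N_q = e^(π×0.6371)·tan²(61.25°) = 7.4 × 3.322 = 24.58.
N_c = (24.58 − 1)/tan32.5° = 37.02.
q = γ·D_f = 18.5 × 2.31 = 42.735 kPa.
γ' = 9.99 kN/m³; averaging over the depth B below the base, γ̄ = γ' + (d_w/B)(γ − γ') = 15.51 kN/m³.
c·N_c·s_c = 15 × 37.02 × 1.3 = 721.9 kPa
q·N_q = 42.735 × 24.585 = 1050.6 kPa
0.5·γ·B·N_γ·s_γ = 0.5 × 15.51 × 1.11 × 22.5 × 0.8 = 154.94 kPa
q_ult = 721.9 + 1050.6 + 154.94 = 1927.5 kPa.

q_ult ≈ 1930 kPa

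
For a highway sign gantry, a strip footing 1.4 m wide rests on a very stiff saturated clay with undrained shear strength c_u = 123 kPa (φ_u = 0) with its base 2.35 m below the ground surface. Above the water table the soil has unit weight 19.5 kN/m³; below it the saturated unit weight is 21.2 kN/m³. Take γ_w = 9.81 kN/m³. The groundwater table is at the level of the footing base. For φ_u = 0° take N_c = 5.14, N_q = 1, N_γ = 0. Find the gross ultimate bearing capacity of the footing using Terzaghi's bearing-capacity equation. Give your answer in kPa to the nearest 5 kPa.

Overburden at base level: q = 19.5 × 2.35 = 45.825 kPa.
Cohesion term c·N_c = 123 × 5.14 = 632.22 kPa; surcharge term q·N_q = 45.825 × 1 = 45.825 kPa.
q_ult = 632.22 + 45.825 = 678.04 kPa.

q_ult ≈ 680 kPa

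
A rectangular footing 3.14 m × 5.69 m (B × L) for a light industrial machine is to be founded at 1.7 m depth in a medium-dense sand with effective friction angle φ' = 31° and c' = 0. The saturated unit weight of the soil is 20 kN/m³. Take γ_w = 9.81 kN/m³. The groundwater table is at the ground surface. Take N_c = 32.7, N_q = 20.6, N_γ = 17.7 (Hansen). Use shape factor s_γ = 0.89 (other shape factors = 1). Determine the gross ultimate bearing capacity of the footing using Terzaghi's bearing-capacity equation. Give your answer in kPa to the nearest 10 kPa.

q_ult ≈ 610 kPa

γ' = 20 − 9.81 = 10.19 kN/m³ (submerged throughout). q = 10.19 × 1.7 = 17.323 kPa; the same γ' applies in the ½γBN_γ term.
q·N_q = 17.323 × 20.6 = 356.85 kPa
0.5·γ·B·N_γ·s_γ = 0.5 × 10.19 × 3.14 × 17.7 × 0.89 = 252.02 kPa
q_ult = 356.85 + 252.02 = 608.88 kPa.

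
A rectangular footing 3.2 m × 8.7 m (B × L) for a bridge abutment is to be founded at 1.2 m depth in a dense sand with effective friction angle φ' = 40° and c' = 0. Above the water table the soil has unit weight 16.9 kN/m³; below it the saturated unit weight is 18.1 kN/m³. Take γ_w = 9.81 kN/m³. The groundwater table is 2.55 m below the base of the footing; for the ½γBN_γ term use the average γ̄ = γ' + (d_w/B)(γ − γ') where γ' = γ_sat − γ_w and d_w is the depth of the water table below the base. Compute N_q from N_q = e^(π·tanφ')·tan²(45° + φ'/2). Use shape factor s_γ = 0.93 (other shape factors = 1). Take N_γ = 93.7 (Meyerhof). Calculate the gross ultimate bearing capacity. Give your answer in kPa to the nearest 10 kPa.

q_ult ≈ 3410 kPa

tan40° = 0.8391, so N_q = e^(π×0.8391)·tan²(65°) = 13.959 × 4.599 = 64.2.
Overburden at base level: q = 16.9 × 1.2 = 20.28 kPa.
The water table is 2.55 m below the base (< B = 3.2 m), so the ½γBN_γ term uses γ̄ = γ' + (d_w/B)(γ − γ') = 8.29 + (2.55/3.2)(16.9 − 8.29) = 15.151 kN/m³.
Surcharge term q·N_q = 20.28 × 64.195 = 1301.9 kPa; self-weight term 0.5·γ·B·N_γ·s_γ = 0.5 × 15.151 × 3.2 × 93.7 × 0.93 = 2112.5 kPa.
q_ult = 1301.9 + 2112.5 = 3414.3 kPa.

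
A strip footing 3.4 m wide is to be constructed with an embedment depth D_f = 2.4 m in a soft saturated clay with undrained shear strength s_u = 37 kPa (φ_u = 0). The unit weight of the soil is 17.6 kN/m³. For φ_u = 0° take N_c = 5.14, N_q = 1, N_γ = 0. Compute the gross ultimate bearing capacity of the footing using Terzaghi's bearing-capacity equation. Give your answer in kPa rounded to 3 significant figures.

Effective surcharge at the founding depth q = γ·D_f = 17.6 × 2.4 = 42.24 kPa.
q_ult = c·N_c + q·N_q
     = 37 × 5.14 + 42.24 × 1
     = 190.18 + 42.24 = 232.42 kPa.

q_ult ≈ 232 kPa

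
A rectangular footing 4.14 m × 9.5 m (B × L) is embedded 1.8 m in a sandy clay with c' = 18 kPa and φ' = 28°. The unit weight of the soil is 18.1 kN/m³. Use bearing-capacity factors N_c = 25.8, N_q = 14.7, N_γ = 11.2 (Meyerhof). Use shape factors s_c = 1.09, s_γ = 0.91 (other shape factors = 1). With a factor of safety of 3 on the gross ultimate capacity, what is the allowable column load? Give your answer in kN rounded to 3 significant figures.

Effective surcharge at the founding depth q = γ·D_f = 18.1 × 1.8 = 32.58 kPa.
q_ult = c·N_c·s_c + q·N_q + 0.5·γ·B·N_γ·s_γ
     = 18 × 25.8 × 1.09 + 32.58 × 14.7 + 0.5 × 18.1 × 4.14 × 11.2 × 0.91
     = 506.2 + 478.93 + 381.86 = 1367 kPa.
Gross allowable pressure q_all = 1367 / 3 = 455.66 kPa.
Footing area = 39.33 m², so allowable column load = 455.66 × 39.33 = 17921 kN.

P_all ≈ 17900 kN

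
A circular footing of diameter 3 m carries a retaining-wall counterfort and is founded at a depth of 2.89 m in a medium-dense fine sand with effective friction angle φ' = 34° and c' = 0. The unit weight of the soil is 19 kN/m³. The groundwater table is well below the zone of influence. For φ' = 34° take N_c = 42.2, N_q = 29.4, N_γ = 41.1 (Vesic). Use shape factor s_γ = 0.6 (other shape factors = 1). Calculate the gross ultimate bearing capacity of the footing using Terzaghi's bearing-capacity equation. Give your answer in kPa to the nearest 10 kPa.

Effective surcharge at the founding depth q = γ·D_f = 19 × 2.89 = 54.91 kPa.
q_ult = q·N_q + 0.5·γ·B·N_γ·s_γ
     = 54.91 × 29.4 + 0.5 × 19 × 3 × 41.1 × 0.6
     = 1614.4 + 702.81 = 2317.2 kPa.

q_ult ≈ 2320 kPa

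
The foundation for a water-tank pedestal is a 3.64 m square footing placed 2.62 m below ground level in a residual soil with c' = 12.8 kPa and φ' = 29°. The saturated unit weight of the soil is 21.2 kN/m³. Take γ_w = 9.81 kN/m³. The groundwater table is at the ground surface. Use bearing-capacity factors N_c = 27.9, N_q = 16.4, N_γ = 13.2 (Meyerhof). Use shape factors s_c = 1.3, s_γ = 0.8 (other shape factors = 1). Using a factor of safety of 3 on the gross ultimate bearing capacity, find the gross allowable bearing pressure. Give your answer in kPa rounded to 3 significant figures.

With the water table at the surface the whole profile is submerged: γ' = 21.2 − 9.81 = 11.39 kN/m³, so q = γ'·D_f = 29.842 kPa; the same γ' applies in the ½γBN_γ term.
q_ult = c·N_c·s_c + q·N_q + 0.5·γ·B·N_γ·s_γ
     = 12.8 × 27.9 × 1.3 + 29.842 × 16.4 + 0.5 × 11.39 × 3.64 × 13.2 × 0.8
     = 464.26 + 489.41 + 218.91 = 1172.6 kPa.
q_all = 1172.6 / 3 = 390.86 kPa.

q_all ≈ 391 kPa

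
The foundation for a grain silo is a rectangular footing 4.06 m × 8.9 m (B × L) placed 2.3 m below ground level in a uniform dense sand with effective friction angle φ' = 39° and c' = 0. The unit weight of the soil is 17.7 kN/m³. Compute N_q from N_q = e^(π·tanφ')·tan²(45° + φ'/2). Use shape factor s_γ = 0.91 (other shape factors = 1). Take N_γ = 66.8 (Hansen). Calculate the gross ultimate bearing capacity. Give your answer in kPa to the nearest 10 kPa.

q_ult ≈ 4460 kPa

tan39° = 0.8098, so N_q = e^(π×0.8098)·tan²(64.5°) = 12.731 × 4.395 = 55.96.
Effective surcharge at the founding depth q = γ·D_f = 17.7 × 2.3 = 40.71 kPa.
q_ult = q·N_q + 0.5·γ·B·N_γ·s_γ
     = 40.71 × 55.957 + 0.5 × 17.7 × 4.06 × 66.8 × 0.91
     = 2278 + 2184.2 = 4462.2 kPa.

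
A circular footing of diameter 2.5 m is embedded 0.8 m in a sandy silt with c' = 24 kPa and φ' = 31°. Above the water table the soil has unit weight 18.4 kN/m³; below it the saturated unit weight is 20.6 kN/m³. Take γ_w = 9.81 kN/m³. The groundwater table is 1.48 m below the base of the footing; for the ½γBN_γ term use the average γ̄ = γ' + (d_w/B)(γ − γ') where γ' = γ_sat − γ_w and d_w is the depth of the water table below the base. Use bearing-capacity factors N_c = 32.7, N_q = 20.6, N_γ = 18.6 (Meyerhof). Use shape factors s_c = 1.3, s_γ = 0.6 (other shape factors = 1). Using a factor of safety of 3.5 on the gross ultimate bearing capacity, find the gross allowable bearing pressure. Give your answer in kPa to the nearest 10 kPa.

q_all ≈ 440 kPa

Overburden at base level: q = 18.4 × 0.8 = 14.72 kPa.
The water table is 1.48 m below the base (< B = 2.5 m), so the ½γBN_γ term uses γ̄ = γ' + (d_w/B)(γ − γ') = 10.79 + (1.48/2.5)(18.4 − 10.79) = 15.295 kN/m³.
Cohesion term c·N_c·s_c = 24 × 32.7 × 1.3 = 1020.2 kPa; surcharge term q·N_q = 14.72 × 20.6 = 303.23 kPa; self-weight term 0.5·γ·B·N_γ·s_γ = 0.5 × 15.295 × 2.5 × 18.6 × 0.6 = 213.37 kPa.
q_ult = 1020.2 + 303.23 + 213.37 = 1536.8 kPa.
q_all = 1536.8 / 3.5 = 439.1 kPa.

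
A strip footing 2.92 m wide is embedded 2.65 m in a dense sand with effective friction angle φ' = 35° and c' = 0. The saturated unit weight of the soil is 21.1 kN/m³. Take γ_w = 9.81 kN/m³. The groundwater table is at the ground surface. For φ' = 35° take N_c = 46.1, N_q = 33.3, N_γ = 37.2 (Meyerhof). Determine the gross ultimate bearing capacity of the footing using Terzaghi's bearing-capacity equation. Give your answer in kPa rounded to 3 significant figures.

q_ult ≈ 1610 kPa

With the water table at the surface the whole profile is submerged: γ' = 21.1 − 9.81 = 11.29 kN/m³, so q = γ'·D_f = 29.919 kPa; the same γ' applies in the ½γBN_γ term.
q_ult = q·N_q + 0.5·γ·B·N_γ
     = 29.919 × 33.3 + 0.5 × 11.29 × 2.92 × 37.2
     = 996.29 + 613.18 = 1609.5 kPa.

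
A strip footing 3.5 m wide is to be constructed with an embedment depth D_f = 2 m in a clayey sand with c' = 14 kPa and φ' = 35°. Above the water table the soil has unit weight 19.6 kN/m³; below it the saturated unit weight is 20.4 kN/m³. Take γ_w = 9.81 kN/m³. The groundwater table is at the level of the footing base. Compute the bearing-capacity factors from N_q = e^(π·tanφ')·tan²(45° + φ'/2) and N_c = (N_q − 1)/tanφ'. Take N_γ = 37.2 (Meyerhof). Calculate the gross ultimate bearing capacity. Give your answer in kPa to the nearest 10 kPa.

tan35° = 0.7002, so N_q = e^(π×0.7002)·tan²(62.5°) = 9.023 × 3.69 = 33.3.
N_c = (33.3 − 1)/tan35° = 46.12.
Overburden at base level: q = 19.6 × 2 = 39.2 kPa.
Below the base the soil is submerged, so the ½γBN_γ term uses γ' = 20.4 − 9.81 = 10.59 kN/m³.
Cohesion term c·N_c = 14 × 46.124 = 645.73 kPa; surcharge term q·N_q = 39.2 × 33.296 = 1305.2 kPa; self-weight term 0.5·γ·B·N_γ = 0.5 × 10.59 × 3.5 × 37.2 = 689.41 kPa.
q_ult = 645.73 + 1305.2 + 689.41 = 2640.3 kPa.

q_ult ≈ 2640 kPa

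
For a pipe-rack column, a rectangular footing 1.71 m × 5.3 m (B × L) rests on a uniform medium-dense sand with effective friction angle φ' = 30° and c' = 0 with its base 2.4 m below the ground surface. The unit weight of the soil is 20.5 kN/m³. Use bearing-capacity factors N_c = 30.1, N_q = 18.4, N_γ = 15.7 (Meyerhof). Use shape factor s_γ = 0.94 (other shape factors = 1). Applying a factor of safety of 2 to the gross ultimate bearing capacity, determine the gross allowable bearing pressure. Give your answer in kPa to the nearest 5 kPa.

Effective surcharge at the founding depth q = γ·D_f = 20.5 × 2.4 = 49.2 kPa.
q_ult = q·N_q + 0.5·γ·B·N_γ·s_γ
     = 49.2 × 18.4 + 0.5 × 20.5 × 1.71 × 15.7 × 0.94
     = 905.28 + 258.67 = 1164 kPa.
q_all = q_ult / FS = 1164 / 2 = 581.98 kPa.

q_all ≈ 580 kPa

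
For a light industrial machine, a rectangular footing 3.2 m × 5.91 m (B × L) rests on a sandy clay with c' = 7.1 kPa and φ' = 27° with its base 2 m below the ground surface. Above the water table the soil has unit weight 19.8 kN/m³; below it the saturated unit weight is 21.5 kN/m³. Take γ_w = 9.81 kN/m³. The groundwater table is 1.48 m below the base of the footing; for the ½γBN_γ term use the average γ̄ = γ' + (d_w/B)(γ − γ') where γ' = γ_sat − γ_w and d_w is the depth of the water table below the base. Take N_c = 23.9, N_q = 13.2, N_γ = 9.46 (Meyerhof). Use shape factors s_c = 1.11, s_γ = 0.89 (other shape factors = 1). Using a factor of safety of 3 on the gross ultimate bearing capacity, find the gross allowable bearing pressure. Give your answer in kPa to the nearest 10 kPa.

q_all ≈ 310 kPa

Effective surcharge at the founding depth q = γ·D_f = 19.8 × 2 = 39.6 kPa.
With d_w = 1.48 m < B, γ̄ = 11.69 + (1.48/3.2) × (19.8 − 11.69) = 15.441 kN/m³.
q_ult = c·N_c·s_c + q·N_q + 0.5·γ·B·N_γ·s_γ
     = 7.1 × 23.9 × 1.11 + 39.6 × 13.2 + 0.5 × 15.441 × 3.2 × 9.46 × 0.89
     = 188.36 + 522.72 + 208 = 919.08 kPa.
q_all = 919.08 / 3 = 306.36 kPa.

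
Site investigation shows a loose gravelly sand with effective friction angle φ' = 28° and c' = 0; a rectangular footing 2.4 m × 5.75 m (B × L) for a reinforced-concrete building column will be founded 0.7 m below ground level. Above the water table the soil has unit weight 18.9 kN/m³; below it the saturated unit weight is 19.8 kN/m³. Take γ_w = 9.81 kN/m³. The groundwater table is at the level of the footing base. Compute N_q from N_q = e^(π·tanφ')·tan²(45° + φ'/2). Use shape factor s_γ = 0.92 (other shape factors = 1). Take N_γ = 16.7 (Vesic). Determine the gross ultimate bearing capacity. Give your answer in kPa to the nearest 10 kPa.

tan28° = 0.5317, so N_q = e^(π×0.5317)·tan²(59°) = 5.314 × 2.77 = 14.72.
q = γ·D_f = 18.9 × 0.7 = 13.23 kPa.
For the ½γBN_γ term take γ' = 19.8 − 9.81 = 9.99 kN/m³ (soil below base is submerged).
q·N_q = 13.23 × 14.72 = 194.74 kPa
0.5·γ·B·N_γ·s_γ = 0.5 × 9.99 × 2.4 × 16.7 × 0.92 = 184.18 kPa
q_ult = 194.74 + 184.18 = 378.93 kPa.

q_ult ≈ 380 kPa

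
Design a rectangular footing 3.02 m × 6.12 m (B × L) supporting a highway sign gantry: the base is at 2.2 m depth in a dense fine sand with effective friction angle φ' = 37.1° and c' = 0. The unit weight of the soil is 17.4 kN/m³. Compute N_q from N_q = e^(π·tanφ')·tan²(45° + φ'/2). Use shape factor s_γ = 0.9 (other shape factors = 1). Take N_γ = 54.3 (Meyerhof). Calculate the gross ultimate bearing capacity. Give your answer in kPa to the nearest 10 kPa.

tan37.1° = 0.7563, so N_q = e^(π×0.7563)·tan²(63.55°) = 10.761 × 4.04 = 43.48.
Effective surcharge at the founding depth q = γ·D_f = 17.4 × 2.2 = 38.28 kPa.
q_ult = q·N_q + 0.5·γ·B·N_γ·s_γ
     = 38.28 × 43.481 + 0.5 × 17.4 × 3.02 × 54.3 × 0.9
     = 1664.4 + 1284 = 2948.5 kPa.

q_ult ≈ 2950 kPa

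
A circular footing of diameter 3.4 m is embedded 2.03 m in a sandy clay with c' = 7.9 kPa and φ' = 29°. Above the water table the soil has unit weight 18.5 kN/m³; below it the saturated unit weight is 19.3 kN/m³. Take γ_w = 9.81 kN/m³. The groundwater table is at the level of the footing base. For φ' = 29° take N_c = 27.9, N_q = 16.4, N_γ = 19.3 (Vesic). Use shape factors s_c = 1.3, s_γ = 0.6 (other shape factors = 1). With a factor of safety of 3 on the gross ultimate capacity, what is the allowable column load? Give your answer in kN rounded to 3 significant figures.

q = γ·D_f = 18.5 × 2.03 = 37.555 kPa.
For the ½γBN_γ term take γ' = 19.3 − 9.81 = 9.49 kN/m³ (soil below base is submerged).
c·N_c·s_c = 7.9 × 27.9 × 1.3 = 286.53 kPa
q·N_q = 37.555 × 16.4 = 615.9 kPa
0.5·γ·B·N_γ·s_γ = 0.5 × 9.49 × 3.4 × 19.3 × 0.6 = 186.82 kPa
q_ult = 286.53 + 615.9 + 186.82 = 1089.3 kPa.
Gross allowable pressure q_all = 1089.3 / 3 = 363.09 kPa.
Footing area = 9.0792 m², so allowable column load = 363.09 × 9.0792 = 3296.5 kN.

P_all ≈ 3300 kN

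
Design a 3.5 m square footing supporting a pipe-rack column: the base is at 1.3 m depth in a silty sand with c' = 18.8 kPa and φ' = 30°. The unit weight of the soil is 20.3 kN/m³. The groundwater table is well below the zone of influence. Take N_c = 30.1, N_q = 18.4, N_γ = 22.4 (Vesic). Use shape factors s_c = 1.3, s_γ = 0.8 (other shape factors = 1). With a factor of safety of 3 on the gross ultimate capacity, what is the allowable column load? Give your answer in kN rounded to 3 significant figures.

Overburden at base level: q = 20.3 × 1.3 = 26.39 kPa.
Cohesion term c·N_c·s_c = 18.8 × 30.1 × 1.3 = 735.64 kPa; surcharge term q·N_q = 26.39 × 18.4 = 485.58 kPa; self-weight term 0.5·γ·B·N_γ·s_γ = 0.5 × 20.3 × 3.5 × 22.4 × 0.8 = 636.61 kPa.
q_ult = 735.64 + 485.58 + 636.61 = 1857.8 kPa.
Gross allowable pressure q_all = 1857.8 / 3 = 619.28 kPa.
Footing area = 12.25 m², so allowable column load = 619.28 × 12.25 = 7586.1 kN.

P_all ≈ 7590 kN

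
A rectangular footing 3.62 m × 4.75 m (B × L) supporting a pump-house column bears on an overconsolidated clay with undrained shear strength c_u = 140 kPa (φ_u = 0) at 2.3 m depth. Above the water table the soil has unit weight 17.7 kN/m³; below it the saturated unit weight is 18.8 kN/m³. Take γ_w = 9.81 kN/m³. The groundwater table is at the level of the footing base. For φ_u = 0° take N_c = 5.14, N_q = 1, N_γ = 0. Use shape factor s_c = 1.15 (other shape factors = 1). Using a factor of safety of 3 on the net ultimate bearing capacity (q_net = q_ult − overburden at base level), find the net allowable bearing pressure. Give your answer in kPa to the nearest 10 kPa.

q = γ·D_f = 17.7 × 2.3 = 40.71 kPa.
c·N_c·s_c = 140 × 5.14 × 1.15 = 827.54 kPa
q·N_q = 40.71 × 1 = 40.71 kPa
q_ult = 827.54 + 40.71 = 868.25 kPa.
q_net = 868.25 − 40.71 = 827.54 kPa.
q_all(net) = 827.54 / 3 = 275.85 kPa.

q_all(net) ≈ 280 kPa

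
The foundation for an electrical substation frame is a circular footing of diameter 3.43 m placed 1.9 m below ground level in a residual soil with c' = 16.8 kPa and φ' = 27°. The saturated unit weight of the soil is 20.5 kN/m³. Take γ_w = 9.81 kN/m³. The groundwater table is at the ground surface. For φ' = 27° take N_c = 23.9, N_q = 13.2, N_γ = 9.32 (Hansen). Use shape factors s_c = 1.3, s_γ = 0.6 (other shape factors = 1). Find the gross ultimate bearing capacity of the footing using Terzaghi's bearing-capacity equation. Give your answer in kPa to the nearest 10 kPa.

q_ult ≈ 890 kPa

Water table at ground surface, so effective unit weight γ' = 20.5 − 9.81 = 10.69 kN/m³ is used throughout; overburden q = 10.69 × 1.9 = 20.311 kPa; the same γ' applies in the ½γBN_γ term.
Cohesion term c·N_c·s_c = 16.8 × 23.9 × 1.3 = 521.98 kPa; surcharge term q·N_q = 20.311 × 13.2 = 268.11 kPa; self-weight term 0.5·γ·B·N_γ·s_γ = 0.5 × 10.69 × 3.43 × 9.32 × 0.6 = 102.52 kPa.
q_ult = 521.98 + 268.11 + 102.52 = 892.6 kPa.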